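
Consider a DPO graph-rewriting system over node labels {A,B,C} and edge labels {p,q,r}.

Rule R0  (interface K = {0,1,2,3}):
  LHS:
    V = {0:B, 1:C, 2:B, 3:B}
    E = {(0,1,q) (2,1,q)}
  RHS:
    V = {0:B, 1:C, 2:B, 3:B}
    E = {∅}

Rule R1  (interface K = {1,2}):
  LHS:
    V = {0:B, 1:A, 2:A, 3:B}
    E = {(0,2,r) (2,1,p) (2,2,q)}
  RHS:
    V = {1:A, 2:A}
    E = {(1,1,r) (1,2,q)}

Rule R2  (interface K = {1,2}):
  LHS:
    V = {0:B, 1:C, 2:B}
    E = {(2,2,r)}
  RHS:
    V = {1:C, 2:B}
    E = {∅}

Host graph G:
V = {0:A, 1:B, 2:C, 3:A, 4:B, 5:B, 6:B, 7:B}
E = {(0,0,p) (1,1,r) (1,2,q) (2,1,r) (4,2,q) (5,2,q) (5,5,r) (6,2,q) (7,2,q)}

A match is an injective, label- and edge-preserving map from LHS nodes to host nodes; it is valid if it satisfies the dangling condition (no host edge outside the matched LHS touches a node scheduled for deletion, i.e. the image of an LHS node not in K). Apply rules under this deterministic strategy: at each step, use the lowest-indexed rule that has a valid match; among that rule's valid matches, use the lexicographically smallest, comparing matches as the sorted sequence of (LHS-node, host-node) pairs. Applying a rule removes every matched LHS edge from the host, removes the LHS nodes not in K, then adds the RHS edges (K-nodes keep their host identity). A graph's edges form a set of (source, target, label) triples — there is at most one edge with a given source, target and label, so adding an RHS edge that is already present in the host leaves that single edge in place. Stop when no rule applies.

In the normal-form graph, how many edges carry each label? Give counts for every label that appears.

Answer: p:1 q:1 r:1

Derivation:
start.  V:8 E:9  edges: 0-p->0 1-r->1 1-q->2 2-r->1 4-q->2 5-q->2 5-r->5 6-q->2 7-q->2
1. fire R0 via {0↦1, 1↦2, 2↦4, 3↦5}  →  V:8 E:7  edges: 0-p->0 1-r->1 2-r->1 5-q->2 5-r->5 6-q->2 7-q->2
2. fire R0 via {0↦5, 1↦2, 2↦6, 3↦1}  →  V:8 E:5  edges: 0-p->0 1-r->1 2-r->1 5-r->5 7-q->2
3. fire R2 via {0↦4, 1↦2, 2↦1}  →  V:7 E:4  edges: 0-p->0 2-r->1 5-r->5 7-q->2
4. fire R2 via {0↦6, 1↦2, 2↦5}  →  V:6 E:3  edges: 0-p->0 2-r->1 7-q->2
final graph: no rule applies after step 4
NF edges: [(0, 0, 'p'), (2, 1, 'r'), (7, 2, 'q')]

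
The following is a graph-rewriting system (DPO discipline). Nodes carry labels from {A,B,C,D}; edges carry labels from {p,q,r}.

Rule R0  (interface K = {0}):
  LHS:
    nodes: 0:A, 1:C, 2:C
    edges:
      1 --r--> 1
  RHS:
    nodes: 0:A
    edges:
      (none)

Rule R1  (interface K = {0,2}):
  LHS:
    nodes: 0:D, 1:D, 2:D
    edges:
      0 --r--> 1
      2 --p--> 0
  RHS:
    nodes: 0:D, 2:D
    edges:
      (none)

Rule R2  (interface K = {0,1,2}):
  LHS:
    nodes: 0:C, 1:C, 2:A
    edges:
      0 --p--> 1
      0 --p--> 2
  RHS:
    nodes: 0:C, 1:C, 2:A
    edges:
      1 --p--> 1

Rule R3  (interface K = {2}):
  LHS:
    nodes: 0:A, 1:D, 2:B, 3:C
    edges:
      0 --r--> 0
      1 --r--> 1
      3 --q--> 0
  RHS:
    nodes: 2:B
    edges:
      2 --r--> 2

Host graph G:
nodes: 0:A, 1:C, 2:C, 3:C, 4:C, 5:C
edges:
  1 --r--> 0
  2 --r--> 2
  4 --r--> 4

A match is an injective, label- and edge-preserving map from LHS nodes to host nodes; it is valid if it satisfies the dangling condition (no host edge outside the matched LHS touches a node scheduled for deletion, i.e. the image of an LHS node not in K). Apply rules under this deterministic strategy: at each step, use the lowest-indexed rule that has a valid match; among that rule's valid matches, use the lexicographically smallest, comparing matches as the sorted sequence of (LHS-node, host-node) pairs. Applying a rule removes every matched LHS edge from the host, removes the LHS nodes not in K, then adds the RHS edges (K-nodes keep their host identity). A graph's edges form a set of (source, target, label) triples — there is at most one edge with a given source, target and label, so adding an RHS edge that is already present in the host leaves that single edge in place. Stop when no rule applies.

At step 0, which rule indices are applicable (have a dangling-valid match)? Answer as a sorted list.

R0: 4 valid matches — {0↦0, 1↦2, 2↦3}, {0↦0, 1↦2, 2↦5}, {0↦0, 1↦4, 2↦3} (+1 more)
R1: no valid match — LHS pattern not found
R2: no valid match — LHS pattern not found
R3: no valid match — LHS pattern not found

Answer: [R0]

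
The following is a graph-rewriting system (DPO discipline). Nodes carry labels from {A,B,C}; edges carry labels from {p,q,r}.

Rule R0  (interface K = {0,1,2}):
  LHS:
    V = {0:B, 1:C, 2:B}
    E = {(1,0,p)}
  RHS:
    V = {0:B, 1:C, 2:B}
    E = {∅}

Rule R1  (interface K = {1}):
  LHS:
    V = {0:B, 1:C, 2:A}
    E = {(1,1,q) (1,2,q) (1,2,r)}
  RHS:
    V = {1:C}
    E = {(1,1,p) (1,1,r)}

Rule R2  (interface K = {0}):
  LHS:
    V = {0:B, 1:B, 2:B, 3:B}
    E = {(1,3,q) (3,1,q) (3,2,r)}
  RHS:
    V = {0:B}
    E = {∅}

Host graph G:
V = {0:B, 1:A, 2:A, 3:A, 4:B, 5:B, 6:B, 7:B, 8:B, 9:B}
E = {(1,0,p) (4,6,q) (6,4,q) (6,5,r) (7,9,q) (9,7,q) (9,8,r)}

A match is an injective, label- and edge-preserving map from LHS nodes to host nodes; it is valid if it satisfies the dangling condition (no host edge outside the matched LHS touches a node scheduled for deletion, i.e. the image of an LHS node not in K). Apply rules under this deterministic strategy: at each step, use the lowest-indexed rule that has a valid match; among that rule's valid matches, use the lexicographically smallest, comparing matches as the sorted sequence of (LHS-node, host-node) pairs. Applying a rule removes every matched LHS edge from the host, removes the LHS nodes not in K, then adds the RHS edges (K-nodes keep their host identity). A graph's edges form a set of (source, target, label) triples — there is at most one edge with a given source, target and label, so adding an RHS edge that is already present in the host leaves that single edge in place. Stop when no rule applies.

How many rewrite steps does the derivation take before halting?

Answer: 2

Rewrite trace:
initial: |V|=10 |E|=7  E = 1-p->0 4-q->6 6-q->4 6-r->5 7-q->9 9-q->7 9-r->8
step 1: apply R2 at {0↦0, 1↦4, 2↦5, 3↦6}  → |V|=7 |E|=4  E = 1-p->0 7-q->9 9-q->7 9-r->8
step 2: apply R2 at {0↦0, 1↦7, 2↦8, 3↦9}  → |V|=4 |E|=1  E = 1-p->0
normal form: no rule applies after step 2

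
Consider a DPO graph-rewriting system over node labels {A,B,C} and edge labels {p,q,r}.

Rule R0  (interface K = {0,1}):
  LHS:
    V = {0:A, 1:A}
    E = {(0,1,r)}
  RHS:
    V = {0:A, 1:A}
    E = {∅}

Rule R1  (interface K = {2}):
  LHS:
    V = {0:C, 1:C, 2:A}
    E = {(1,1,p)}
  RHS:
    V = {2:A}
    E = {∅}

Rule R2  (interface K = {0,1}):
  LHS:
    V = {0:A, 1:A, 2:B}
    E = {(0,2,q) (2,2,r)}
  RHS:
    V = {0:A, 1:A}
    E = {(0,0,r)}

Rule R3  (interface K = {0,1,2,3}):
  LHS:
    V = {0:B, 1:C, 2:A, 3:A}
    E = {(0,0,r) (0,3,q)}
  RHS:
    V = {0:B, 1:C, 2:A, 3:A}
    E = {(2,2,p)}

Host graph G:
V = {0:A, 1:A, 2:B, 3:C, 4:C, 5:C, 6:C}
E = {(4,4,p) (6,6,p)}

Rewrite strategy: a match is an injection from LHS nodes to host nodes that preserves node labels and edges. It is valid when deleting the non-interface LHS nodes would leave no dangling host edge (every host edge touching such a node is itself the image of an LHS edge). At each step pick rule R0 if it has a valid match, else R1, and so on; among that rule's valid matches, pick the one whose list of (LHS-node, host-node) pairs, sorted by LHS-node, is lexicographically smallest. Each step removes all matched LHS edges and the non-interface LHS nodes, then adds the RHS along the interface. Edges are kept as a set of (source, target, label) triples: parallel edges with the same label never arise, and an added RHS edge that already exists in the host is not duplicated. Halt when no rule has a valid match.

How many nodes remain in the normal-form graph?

Answer: 3

Rewrite trace:
start.  V:7 E:2  edges: 4-p->4 6-p->6
1. fire R1 via {0↦3, 1↦4, 2↦0}  →  V:5 E:1  edges: 6-p->6
2. fire R1 via {0↦5, 1↦6, 2↦0}  →  V:3 E:0  edges: ∅
halt: no rule applies after step 2
NF nodes: {0:A, 1:A, 2:B}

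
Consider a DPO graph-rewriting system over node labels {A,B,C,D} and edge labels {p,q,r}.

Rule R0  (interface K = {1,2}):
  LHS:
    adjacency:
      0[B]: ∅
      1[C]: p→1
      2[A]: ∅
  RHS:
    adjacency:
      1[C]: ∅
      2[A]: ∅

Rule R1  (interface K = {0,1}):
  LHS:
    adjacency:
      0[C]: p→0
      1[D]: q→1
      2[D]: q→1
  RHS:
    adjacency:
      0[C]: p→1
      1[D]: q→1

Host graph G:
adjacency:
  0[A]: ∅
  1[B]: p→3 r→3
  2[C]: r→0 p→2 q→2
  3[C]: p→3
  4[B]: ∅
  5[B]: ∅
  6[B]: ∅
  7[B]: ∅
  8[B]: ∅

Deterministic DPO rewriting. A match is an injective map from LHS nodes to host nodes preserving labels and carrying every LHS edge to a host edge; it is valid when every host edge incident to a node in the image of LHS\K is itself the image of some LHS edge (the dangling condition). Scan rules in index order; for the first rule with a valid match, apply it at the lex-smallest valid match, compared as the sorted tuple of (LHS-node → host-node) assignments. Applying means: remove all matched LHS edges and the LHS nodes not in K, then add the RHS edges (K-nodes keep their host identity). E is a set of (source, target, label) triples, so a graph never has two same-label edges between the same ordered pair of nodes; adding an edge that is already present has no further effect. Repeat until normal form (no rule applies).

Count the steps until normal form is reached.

Answer: 2

Steps:
[0] host  ⇒  9 nodes, 6 edges  {1-p->3 1-r->3 2-r->0 2-p->2 2-q->2 3-p->3}
[1] R0 @ {0↦4, 1↦2, 2↦0}  ⇒  8 nodes, 5 edges  {1-p->3 1-r->3 2-r->0 2-q->2 3-p->3}
[2] R0 @ {0↦5, 1↦3, 2↦0}  ⇒  7 nodes, 4 edges  {1-p->3 1-r->3 2-r->0 2-q->2}
final graph: no rule applies after step 2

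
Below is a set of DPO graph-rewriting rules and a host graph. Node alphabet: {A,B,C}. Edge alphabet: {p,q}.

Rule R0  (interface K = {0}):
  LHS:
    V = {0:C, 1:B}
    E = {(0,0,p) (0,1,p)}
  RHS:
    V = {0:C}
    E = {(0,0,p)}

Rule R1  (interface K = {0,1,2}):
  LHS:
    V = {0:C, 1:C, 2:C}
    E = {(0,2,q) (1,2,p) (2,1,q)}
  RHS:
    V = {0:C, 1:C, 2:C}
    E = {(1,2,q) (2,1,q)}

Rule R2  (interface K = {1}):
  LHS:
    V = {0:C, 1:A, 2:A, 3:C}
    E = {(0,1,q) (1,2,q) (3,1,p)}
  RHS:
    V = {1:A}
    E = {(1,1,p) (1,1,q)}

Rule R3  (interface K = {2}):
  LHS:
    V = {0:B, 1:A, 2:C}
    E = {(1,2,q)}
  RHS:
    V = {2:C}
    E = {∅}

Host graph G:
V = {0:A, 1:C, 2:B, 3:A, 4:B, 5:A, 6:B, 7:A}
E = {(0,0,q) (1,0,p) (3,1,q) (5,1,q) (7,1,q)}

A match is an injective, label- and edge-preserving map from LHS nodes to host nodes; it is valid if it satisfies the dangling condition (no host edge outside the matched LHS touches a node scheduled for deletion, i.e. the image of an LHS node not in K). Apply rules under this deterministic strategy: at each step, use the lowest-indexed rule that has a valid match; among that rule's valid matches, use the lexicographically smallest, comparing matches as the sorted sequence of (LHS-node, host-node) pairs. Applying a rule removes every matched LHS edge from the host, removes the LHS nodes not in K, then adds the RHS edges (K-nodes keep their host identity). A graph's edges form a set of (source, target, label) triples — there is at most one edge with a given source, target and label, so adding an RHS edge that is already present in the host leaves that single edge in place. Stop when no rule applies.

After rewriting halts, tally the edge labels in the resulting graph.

initial: |V|=8 |E|=5  E = 0-q->0 1-p->0 3-q->1 5-q->1 7-q->1
step 1: apply R3 at {0↦2, 1↦3, 2↦1}  → |V|=6 |E|=4  E = 0-q->0 1-p->0 5-q->1 7-q->1
step 2: apply R3 at {0↦4, 1↦5, 2↦1}  → |V|=4 |E|=3  E = 0-q->0 1-p->0 7-q->1
step 3: apply R3 at {0↦6, 1↦7, 2↦1}  → |V|=2 |E|=2  E = 0-q->0 1-p->0
final graph: no rule applies after step 3
NF edges: [(0, 0, 'q'), (1, 0, 'p')]

Answer: p:1 q:1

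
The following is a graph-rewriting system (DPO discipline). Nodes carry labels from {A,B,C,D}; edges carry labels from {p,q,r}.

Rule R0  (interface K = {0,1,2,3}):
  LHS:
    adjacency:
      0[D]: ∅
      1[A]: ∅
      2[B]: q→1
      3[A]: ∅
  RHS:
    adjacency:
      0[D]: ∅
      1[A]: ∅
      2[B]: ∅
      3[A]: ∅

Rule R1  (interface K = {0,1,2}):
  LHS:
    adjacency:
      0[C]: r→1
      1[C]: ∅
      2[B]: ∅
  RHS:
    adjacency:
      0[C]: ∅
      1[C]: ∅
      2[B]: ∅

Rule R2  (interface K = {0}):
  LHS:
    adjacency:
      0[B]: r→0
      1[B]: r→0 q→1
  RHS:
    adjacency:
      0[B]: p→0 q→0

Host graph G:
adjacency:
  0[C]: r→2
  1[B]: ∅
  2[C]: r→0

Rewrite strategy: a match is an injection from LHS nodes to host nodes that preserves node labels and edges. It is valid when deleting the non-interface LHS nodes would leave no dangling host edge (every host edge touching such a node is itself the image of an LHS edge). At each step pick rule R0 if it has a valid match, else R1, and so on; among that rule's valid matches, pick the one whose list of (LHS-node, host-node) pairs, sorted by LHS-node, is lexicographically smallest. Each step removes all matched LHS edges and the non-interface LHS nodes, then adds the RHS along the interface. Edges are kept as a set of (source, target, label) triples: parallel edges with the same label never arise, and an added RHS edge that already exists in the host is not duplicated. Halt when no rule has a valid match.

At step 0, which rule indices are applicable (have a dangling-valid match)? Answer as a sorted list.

R0: no valid match — LHS pattern not found
R1: 2 valid matches — {0↦0, 1↦2, 2↦1}, {0↦2, 1↦0, 2↦1}
R2: no valid match — LHS pattern not found

Answer: [R1]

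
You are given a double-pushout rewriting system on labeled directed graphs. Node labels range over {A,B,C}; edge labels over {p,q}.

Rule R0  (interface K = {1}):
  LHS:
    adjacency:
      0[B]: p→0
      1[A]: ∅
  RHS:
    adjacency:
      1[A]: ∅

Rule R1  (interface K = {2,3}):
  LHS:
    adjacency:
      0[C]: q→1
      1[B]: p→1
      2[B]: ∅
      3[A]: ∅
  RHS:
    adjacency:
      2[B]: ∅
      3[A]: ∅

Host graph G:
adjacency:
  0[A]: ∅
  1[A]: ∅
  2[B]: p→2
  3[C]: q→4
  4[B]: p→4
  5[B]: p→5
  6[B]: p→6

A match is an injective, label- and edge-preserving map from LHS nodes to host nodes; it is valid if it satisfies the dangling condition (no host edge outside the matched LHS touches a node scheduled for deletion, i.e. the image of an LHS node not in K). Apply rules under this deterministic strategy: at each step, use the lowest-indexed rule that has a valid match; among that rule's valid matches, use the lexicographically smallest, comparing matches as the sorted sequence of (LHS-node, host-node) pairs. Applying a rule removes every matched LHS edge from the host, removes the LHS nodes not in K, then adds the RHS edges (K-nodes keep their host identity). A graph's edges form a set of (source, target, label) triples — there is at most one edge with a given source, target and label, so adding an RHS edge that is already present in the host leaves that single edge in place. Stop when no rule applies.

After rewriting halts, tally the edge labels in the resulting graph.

[0] host  ⇒  7 nodes, 5 edges  {2-p->2 3-q->4 4-p->4 5-p->5 6-p->6}
[1] R0 @ {0↦2, 1↦0}  ⇒  6 nodes, 4 edges  {3-q->4 4-p->4 5-p->5 6-p->6}
[2] R0 @ {0↦5, 1↦0}  ⇒  5 nodes, 3 edges  {3-q->4 4-p->4 6-p->6}
[3] R0 @ {0↦6, 1↦0}  ⇒  4 nodes, 2 edges  {3-q->4 4-p->4}
final graph: no rule applies after step 3
NF edges: [(3, 4, 'q'), (4, 4, 'p')]

Answer: p:1 q:1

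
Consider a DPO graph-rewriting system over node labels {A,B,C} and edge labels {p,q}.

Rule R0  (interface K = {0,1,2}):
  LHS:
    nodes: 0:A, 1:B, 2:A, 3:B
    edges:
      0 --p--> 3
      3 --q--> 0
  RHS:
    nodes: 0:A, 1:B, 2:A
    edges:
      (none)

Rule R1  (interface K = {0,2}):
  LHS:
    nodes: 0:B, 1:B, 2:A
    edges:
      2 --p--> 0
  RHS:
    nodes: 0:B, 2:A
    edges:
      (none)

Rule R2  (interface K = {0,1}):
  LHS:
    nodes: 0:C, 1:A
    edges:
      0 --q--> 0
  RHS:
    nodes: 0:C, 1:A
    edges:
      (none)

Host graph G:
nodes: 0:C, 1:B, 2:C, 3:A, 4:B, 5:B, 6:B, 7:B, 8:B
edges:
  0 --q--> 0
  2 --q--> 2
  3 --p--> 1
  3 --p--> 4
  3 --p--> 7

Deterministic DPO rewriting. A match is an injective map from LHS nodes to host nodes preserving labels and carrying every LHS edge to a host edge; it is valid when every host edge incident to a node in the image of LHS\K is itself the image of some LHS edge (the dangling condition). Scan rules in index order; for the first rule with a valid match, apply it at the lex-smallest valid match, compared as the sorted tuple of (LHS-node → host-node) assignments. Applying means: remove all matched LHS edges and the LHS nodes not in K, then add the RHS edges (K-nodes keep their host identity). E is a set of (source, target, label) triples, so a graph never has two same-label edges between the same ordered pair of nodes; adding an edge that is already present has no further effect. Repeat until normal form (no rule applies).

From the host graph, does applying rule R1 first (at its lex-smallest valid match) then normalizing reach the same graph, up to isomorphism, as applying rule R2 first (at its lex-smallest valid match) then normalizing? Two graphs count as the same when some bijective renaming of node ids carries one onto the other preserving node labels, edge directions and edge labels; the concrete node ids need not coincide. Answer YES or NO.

branch R1-first: apply at {0↦1, 1↦5, 2↦3} → |E|=4, then 4 more step(s) → NF |V|=6 |E|=0 V={0:C, 2:C, 3:A, 6:B, 7:B, 8:B} E=∅
branch R2-first: apply at {0↦0, 1↦3} → |E|=4, then 4 more step(s) → NF |V|=6 |E|=0 V={0:C, 2:C, 3:A, 6:B, 7:B, 8:B} E=∅
graphs isomorphic (equal up to label-preserving node renaming)

Answer: YES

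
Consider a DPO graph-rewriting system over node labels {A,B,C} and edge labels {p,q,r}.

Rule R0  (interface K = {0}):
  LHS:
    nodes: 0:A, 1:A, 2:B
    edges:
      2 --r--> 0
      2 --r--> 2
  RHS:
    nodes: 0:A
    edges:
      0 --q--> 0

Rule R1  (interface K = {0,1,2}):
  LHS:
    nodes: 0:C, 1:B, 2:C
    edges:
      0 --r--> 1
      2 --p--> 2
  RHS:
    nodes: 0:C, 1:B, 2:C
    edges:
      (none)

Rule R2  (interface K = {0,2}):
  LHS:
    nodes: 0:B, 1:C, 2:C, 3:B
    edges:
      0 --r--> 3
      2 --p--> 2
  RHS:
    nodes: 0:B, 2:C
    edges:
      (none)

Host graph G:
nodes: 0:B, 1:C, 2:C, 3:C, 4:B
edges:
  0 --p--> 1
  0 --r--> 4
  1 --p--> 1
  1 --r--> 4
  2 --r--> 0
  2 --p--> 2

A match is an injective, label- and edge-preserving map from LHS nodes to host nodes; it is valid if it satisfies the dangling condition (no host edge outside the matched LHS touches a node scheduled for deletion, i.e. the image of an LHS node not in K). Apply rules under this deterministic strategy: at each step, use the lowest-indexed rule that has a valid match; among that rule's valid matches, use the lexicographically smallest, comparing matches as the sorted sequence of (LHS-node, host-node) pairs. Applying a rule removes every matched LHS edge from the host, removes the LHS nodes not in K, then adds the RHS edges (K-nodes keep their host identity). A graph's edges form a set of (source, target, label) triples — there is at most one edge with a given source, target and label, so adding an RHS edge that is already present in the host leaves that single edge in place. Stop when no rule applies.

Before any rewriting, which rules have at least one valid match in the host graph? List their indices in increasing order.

R0: no valid match — LHS pattern not found
R1: 2 valid matches — {0↦1, 1↦4, 2↦2}, {0↦2, 1↦0, 2↦1}
R2: no valid match — 4 raw matches, all fail dangling condition

Answer: [R1]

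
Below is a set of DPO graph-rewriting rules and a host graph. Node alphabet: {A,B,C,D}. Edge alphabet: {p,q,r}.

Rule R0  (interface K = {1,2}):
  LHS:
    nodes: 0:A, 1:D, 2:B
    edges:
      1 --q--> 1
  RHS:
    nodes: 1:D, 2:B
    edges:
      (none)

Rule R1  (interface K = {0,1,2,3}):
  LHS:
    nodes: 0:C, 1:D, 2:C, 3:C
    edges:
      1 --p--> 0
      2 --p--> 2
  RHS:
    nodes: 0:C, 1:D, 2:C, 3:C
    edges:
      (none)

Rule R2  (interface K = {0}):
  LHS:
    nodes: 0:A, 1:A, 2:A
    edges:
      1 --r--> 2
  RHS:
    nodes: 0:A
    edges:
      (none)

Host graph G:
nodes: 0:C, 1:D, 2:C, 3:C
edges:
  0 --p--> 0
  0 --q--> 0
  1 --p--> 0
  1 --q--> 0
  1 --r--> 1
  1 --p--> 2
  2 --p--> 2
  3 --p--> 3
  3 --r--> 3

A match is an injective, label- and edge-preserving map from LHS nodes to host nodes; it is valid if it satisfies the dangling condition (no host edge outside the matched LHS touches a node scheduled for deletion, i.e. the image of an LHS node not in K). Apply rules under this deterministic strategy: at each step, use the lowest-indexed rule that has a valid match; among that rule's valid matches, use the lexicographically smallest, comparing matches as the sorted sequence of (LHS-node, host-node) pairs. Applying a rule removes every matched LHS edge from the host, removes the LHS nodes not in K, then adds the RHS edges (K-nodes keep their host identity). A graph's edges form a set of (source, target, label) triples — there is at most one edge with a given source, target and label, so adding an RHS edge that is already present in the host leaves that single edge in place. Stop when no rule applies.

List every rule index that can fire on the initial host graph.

R0: no valid match — LHS pattern not found
R1: 4 valid matches — {0↦0, 1↦1, 2↦2, 3↦3}, {0↦0, 1↦1, 2↦3, 3↦2}, {0↦2, 1↦1, 2↦0, 3↦3} (+1 more)
R2: no valid match — LHS pattern not found

Answer: [R1]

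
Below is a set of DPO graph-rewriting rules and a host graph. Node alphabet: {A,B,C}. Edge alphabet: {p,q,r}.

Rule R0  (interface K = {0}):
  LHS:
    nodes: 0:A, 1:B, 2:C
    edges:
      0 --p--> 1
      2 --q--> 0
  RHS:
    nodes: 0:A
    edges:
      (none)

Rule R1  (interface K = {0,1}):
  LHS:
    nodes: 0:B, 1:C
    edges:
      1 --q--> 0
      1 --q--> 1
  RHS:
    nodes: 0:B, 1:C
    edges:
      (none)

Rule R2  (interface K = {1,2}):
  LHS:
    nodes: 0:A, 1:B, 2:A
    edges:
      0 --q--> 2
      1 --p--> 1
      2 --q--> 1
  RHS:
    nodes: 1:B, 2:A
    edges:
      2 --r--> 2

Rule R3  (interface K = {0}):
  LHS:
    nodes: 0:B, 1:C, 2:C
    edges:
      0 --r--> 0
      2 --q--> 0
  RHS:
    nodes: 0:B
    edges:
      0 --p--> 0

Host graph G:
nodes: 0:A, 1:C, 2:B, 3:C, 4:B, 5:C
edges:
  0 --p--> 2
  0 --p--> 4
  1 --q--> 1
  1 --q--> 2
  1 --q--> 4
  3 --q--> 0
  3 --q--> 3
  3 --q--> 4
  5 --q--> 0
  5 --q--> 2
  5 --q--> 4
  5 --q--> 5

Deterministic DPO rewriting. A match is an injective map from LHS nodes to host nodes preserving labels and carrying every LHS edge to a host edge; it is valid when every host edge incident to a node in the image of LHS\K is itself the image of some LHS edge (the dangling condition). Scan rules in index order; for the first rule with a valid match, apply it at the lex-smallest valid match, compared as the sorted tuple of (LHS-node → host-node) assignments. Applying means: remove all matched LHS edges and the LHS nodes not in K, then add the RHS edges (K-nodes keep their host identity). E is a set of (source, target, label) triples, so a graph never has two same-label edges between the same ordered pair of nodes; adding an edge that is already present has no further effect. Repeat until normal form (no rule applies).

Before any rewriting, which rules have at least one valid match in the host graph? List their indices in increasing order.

Answer: [R1]

Derivation:
R0: no valid match — 4 raw matches, all fail dangling condition
R1: 5 valid matches — {0↦2, 1↦1}, {0↦2, 1↦5}, {0↦4, 1↦1} (+2 more)
R2: no valid match — LHS pattern not found
R3: no valid match — LHS pattern not found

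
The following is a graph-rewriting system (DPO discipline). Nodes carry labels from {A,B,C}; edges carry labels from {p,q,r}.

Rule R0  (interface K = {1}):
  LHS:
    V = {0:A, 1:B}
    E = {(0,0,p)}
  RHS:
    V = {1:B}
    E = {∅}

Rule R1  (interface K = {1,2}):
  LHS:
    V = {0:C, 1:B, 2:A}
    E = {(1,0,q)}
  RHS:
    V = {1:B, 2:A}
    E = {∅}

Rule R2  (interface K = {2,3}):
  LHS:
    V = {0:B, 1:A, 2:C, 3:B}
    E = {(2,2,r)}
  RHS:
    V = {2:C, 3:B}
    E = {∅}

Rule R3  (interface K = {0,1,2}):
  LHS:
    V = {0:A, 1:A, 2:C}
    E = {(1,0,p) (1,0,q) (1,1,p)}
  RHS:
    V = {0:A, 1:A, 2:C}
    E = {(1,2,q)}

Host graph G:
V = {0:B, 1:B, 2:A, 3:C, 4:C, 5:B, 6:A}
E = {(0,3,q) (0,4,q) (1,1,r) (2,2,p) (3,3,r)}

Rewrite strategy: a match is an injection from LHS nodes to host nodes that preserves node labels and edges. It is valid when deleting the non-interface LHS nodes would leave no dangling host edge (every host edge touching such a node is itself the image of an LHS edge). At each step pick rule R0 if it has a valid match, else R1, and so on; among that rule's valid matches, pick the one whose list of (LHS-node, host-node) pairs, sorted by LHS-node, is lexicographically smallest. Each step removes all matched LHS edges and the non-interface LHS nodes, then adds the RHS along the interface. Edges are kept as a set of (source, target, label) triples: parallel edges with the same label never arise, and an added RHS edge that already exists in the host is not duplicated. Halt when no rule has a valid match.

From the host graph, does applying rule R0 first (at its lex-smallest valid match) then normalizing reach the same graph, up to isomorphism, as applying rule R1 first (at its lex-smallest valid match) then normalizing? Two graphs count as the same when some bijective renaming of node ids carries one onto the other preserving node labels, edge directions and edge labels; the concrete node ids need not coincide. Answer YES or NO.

branch R0-first: apply at {0↦2, 1↦0} → |E|=4, then 2 more step(s) → NF |V|=3 |E|=2 V={0:B, 1:B, 3:C} E=0-q->3 1-r->1
branch R1-first: apply at {0↦4, 1↦0, 2↦2} → |E|=4, then 2 more step(s) → NF |V|=3 |E|=2 V={0:B, 1:B, 3:C} E=0-q->3 1-r->1
graphs isomorphic (equal up to label-preserving node renaming)

Answer: YES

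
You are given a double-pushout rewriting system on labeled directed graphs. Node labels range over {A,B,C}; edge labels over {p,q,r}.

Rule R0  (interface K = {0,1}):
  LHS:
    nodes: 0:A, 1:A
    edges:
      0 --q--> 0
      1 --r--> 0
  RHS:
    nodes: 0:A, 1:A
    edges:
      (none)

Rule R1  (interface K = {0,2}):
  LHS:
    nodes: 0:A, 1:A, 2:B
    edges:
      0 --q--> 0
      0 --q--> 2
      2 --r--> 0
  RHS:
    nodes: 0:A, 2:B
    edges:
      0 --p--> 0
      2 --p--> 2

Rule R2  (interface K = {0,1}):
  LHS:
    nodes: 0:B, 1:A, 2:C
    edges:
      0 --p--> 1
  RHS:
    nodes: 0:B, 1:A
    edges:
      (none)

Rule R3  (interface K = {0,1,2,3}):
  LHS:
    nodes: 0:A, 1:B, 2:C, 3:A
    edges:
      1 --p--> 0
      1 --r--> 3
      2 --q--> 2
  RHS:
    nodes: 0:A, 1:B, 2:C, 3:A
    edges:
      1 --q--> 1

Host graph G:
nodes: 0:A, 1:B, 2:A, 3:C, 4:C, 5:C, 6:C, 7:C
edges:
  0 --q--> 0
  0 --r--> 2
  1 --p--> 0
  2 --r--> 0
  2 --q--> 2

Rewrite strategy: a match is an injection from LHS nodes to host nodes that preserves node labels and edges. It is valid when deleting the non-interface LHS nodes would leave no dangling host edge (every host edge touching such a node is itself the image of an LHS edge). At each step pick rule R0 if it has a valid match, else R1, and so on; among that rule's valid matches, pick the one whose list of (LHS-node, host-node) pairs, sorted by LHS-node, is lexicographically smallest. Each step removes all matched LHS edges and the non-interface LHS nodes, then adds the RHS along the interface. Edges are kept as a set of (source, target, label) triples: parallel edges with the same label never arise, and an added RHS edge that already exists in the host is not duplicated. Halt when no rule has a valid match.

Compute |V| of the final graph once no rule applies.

Answer: 7

Derivation:
[0] host  ⇒  8 nodes, 5 edges  {0-q->0 0-r->2 1-p->0 2-r->0 2-q->2}
[1] R0 @ {0↦0, 1↦2}  ⇒  8 nodes, 3 edges  {0-r->2 1-p->0 2-q->2}
[2] R0 @ {0↦2, 1↦0}  ⇒  8 nodes, 1 edges  {1-p->0}
[3] R2 @ {0↦1, 1↦0, 2↦3}  ⇒  7 nodes, 0 edges  {∅}
final graph: no rule applies after step 3
NF nodes: {0:A, 1:B, 2:A, 4:C, 5:C, 6:C, 7:C}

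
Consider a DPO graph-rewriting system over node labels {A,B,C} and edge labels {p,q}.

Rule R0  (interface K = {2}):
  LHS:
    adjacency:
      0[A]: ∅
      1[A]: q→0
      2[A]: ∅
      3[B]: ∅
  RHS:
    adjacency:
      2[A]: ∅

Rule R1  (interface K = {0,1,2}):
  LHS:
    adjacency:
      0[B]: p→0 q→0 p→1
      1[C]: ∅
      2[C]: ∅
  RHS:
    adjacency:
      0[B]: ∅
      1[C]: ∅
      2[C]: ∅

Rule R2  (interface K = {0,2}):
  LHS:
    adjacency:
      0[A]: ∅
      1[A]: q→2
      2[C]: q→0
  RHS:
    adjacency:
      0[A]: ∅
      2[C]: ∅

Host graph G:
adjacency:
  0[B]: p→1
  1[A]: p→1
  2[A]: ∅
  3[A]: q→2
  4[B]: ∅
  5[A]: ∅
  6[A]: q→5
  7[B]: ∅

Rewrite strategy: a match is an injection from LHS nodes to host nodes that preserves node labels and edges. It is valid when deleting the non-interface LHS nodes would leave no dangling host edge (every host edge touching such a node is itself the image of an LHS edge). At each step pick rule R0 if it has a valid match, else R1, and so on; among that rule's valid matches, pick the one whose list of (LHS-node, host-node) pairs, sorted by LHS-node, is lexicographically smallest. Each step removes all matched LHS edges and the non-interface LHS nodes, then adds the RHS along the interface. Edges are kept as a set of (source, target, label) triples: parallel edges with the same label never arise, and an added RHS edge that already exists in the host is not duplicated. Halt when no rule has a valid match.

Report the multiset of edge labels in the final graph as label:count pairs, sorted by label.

[0] host  ⇒  8 nodes, 4 edges  {0-p->1 1-p->1 3-q->2 6-q->5}
[1] R0 @ {0↦2, 1↦3, 2↦1, 3↦4}  ⇒  5 nodes, 3 edges  {0-p->1 1-p->1 6-q->5}
[2] R0 @ {0↦5, 1↦6, 2↦1, 3↦7}  ⇒  2 nodes, 2 edges  {0-p->1 1-p->1}
final graph: no rule applies after step 2
NF edges: [(0, 1, 'p'), (1, 1, 'p')]

Answer: p:2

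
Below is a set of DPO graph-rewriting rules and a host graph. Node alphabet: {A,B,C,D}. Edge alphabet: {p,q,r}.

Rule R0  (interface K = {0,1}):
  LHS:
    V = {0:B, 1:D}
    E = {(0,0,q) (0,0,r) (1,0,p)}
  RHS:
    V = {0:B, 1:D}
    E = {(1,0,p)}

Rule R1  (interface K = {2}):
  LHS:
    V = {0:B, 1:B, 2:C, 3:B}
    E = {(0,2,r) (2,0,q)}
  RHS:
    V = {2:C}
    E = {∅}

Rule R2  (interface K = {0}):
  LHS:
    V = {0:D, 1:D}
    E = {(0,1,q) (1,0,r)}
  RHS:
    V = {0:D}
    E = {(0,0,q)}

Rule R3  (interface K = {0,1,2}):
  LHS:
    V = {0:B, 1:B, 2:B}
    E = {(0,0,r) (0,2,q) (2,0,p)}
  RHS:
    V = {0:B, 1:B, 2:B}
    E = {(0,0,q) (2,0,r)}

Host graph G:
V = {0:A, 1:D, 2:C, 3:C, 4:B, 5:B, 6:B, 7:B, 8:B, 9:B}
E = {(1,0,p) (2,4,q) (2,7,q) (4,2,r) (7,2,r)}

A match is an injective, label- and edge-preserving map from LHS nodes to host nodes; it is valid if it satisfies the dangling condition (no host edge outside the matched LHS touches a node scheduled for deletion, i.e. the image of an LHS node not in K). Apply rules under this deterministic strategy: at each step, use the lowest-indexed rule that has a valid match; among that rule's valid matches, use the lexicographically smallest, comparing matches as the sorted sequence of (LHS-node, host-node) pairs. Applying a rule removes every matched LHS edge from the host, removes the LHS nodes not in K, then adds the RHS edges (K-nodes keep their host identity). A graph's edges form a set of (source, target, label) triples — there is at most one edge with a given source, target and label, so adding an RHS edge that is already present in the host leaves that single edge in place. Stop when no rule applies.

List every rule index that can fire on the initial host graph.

Answer: [R1]

Rewrite trace:
R0: no valid match — LHS pattern not found
R1: 24 valid matches — {0↦4, 1↦5, 2↦2, 3↦6}, {0↦4, 1↦5, 2↦2, 3↦8}, {0↦4, 1↦5, 2↦2, 3↦9} (+21 more)
R2: no valid match — LHS pattern not found
R3: no valid match — LHS pattern not found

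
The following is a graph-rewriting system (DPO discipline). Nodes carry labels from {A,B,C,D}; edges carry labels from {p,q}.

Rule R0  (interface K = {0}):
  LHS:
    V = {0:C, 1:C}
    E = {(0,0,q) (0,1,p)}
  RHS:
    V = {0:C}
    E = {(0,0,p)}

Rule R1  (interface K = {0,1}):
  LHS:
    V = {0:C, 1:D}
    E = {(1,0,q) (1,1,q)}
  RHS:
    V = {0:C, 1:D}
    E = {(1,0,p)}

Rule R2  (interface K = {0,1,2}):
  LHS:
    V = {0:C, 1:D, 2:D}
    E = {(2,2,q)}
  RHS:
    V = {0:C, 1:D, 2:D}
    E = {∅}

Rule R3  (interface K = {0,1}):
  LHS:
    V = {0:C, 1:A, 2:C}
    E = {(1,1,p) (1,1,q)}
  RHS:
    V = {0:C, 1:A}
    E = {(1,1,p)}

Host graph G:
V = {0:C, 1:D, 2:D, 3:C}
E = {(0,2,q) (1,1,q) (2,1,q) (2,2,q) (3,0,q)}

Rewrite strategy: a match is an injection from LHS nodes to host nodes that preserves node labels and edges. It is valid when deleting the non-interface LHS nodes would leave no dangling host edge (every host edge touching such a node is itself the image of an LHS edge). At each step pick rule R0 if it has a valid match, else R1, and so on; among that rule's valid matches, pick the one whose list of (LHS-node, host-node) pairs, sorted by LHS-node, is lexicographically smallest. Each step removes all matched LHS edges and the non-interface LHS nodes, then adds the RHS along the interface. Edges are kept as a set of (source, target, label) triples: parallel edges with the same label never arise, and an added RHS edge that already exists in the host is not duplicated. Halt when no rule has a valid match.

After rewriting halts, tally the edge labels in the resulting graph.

start.  V:4 E:5  edges: 0-q->2 1-q->1 2-q->1 2-q->2 3-q->0
1. fire R2 via {0↦0, 1↦1, 2↦2}  →  V:4 E:4  edges: 0-q->2 1-q->1 2-q->1 3-q->0
2. fire R2 via {0↦0, 1↦2, 2↦1}  →  V:4 E:3  edges: 0-q->2 2-q->1 3-q->0
halt: no rule applies after step 2
NF edges: [(0, 2, 'q'), (2, 1, 'q'), (3, 0, 'q')]

Answer: q:3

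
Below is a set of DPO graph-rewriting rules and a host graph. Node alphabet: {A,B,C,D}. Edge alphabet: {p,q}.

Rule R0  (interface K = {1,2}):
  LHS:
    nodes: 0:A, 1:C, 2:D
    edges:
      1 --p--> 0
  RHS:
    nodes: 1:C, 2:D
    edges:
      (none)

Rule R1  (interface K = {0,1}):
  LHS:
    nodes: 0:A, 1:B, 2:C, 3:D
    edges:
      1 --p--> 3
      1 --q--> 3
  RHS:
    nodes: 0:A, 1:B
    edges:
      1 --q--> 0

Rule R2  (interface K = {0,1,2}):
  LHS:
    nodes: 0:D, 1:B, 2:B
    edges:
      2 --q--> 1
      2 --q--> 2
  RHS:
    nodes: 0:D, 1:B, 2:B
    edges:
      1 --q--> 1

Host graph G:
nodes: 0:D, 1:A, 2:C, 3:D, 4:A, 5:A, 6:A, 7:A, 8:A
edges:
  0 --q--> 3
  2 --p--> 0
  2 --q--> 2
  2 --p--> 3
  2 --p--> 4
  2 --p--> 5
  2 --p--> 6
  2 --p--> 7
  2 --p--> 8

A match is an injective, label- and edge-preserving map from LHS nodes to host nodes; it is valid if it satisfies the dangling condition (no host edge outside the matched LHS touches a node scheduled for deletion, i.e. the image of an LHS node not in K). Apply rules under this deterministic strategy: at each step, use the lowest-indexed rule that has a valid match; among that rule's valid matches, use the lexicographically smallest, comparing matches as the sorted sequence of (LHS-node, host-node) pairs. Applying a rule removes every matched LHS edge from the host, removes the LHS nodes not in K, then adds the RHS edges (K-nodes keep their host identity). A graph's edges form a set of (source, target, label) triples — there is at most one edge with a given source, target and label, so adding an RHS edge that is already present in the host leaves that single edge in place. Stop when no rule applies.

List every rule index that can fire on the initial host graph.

Answer: [R0]

Derivation:
R0: 10 valid matches — {0↦4, 1↦2, 2↦0}, {0↦4, 1↦2, 2↦3}, {0↦5, 1↦2, 2↦0} (+7 more)
R1: no valid match — LHS pattern not found
R2: no valid match — LHS pattern not found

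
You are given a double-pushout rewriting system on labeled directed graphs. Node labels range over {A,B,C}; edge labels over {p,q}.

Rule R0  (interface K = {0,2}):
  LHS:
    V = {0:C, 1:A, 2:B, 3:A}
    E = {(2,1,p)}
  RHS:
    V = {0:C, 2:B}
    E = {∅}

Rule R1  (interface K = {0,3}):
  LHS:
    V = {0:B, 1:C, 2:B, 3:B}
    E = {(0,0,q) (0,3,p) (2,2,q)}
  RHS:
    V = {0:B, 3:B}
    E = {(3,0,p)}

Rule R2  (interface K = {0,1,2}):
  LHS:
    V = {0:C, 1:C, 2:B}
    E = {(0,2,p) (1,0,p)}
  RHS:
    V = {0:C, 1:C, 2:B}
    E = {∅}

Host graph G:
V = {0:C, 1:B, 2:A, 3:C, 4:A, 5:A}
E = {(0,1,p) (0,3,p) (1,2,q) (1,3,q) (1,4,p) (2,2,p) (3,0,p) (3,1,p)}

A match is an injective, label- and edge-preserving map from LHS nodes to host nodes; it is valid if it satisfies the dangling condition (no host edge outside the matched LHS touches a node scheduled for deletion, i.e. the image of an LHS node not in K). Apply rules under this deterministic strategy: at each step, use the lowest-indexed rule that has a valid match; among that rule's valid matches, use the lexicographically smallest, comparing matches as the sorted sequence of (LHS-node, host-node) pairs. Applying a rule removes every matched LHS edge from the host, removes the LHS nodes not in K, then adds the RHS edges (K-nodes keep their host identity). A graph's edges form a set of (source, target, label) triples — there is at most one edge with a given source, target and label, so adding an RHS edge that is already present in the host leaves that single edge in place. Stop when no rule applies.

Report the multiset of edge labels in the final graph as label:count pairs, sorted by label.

[0] host  ⇒  6 nodes, 8 edges  {0-p->1 0-p->3 1-q->2 1-q->3 1-p->4 2-p->2 3-p->0 3-p->1}
[1] R0 @ {0↦0, 1↦4, 2↦1, 3↦5}  ⇒  4 nodes, 7 edges  {0-p->1 0-p->3 1-q->2 1-q->3 2-p->2 3-p->0 3-p->1}
[2] R2 @ {0↦0, 1↦3, 2↦1}  ⇒  4 nodes, 5 edges  {0-p->3 1-q->2 1-q->3 2-p->2 3-p->1}
[3] R2 @ {0↦3, 1↦0, 2↦1}  ⇒  4 nodes, 3 edges  {1-q->2 1-q->3 2-p->2}
halt: no rule applies after step 3
NF edges: [(1, 2, 'q'), (1, 3, 'q'), (2, 2, 'p')]

Answer: p:1 q:2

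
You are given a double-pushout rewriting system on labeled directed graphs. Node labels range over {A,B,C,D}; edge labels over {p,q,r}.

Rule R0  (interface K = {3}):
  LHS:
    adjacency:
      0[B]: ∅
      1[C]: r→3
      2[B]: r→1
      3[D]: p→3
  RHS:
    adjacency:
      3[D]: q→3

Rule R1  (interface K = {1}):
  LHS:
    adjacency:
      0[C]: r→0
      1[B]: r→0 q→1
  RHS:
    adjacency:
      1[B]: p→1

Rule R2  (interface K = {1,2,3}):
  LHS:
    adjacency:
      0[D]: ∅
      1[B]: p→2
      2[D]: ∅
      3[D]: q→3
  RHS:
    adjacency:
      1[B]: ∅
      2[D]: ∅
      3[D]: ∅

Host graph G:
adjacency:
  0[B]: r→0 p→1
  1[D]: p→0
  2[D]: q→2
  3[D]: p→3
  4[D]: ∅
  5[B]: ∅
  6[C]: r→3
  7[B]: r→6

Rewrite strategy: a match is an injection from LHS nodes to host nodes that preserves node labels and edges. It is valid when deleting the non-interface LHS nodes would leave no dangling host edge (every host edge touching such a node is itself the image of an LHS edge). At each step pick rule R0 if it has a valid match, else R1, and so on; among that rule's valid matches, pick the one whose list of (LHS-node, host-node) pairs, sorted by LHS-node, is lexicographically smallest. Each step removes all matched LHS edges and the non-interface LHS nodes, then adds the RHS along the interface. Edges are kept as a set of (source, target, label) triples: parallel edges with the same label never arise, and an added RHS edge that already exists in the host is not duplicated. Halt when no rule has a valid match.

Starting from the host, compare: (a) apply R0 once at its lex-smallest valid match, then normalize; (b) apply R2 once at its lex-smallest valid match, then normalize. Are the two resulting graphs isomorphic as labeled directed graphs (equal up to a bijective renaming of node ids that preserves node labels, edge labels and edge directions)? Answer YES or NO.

branch R0-first: apply at {0↦5, 1↦6, 2↦7, 3↦3} → |E|=5, then 1 more step(s) → NF |V|=4 |E|=3 V={0:B, 1:D, 2:D, 3:D} E=0-r->0 1-p->0 3-q->3
branch R2-first: apply at {0↦4, 1↦0, 2↦1, 3↦2} → |E|=5, then 1 more step(s) → NF |V|=4 |E|=3 V={0:B, 1:D, 2:D, 3:D} E=0-r->0 1-p->0 3-q->3
graphs isomorphic (equal up to label-preserving node renaming)

Answer: YES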